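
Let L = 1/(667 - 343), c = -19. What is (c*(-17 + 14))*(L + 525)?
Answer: 3231919/108 ≈ 29925.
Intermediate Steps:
L = 1/324 ≈ 0.0030864
(c*(-17 + 14))*(L + 525) = (-19*(-17 + 14))*(1/324 + 525) = -19*(-3)*(170101/324) = 57*(170101/324) = 3231919/108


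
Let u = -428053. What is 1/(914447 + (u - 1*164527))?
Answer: 1/321867 ≈ 3.1069e-6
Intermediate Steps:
1/(914447 + (u - 1*164527)) = 1/(914447 + (-428053 - 1*164527)) = 1/(914447 + (-428053 - 164527)) = 1/(914447 - 592580) = 1/321867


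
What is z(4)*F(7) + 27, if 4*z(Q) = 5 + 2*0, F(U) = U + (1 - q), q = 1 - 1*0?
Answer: 143/4 ≈ 35.750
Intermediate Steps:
q = 1 (q = 1 + 0 = 1)
F(U) = U (F(U) = U + (1 - 1*1) = U + (1 - 1) = U + 0 = U)
z(Q) = 5/4 (z(Q) = (5 + 2*0)/4 = (5 + 0)/4 = (¼)*5 = 5/4)
z(4)*F(7) + 27 = (5/4)*7 + 27 = 35/4 + 27 = 143/4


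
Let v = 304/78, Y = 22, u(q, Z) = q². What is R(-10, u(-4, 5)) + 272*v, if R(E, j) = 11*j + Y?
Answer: 49066/39 ≈ 1258.1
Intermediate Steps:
R(E, j) = 22 + 11*j (R(E, j) = 11*j + 22 = 22 + 11*j)
v = 152/39 (v = 304*(1/78) = 152/39 ≈ 3.8974)
R(-10, u(-4, 5)) + 272*v = (22 + 11*(-4)²) + 272*(152/39) = (22 + 11*16) + 41344/39 = (22 + 176) + 41344/39 = 198 + 41344/39 = 49066/39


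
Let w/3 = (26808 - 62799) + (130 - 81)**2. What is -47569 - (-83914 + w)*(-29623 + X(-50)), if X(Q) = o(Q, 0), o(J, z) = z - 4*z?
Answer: -5470941701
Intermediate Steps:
o(J, z) = -3*z
X(Q) = 0 (X(Q) = -3*0 = 0)
w = -100770 (w = 3*((26808 - 62799) + (130 - 81)**2) = 3*(-35991 + 49**2) = 3*(-35991 + 2401) = 3*(-33590) = -100770)
-47569 - (-83914 + w)*(-29623 + X(-50)) = -47569 - (-83914 - 100770)*(-29623 + 0) = -47569 - (-184684)*(-29623) = -47569 - 1*5470894132 = -47569 - 5470894132 = -5470941701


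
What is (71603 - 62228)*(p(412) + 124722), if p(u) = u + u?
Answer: 1176993750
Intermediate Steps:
p(u) = 2*u
(71603 - 62228)*(p(412) + 124722) = (71603 - 62228)*(2*412 + 124722) = 9375*(824 + 124722) = 9375*125546 = 1176993750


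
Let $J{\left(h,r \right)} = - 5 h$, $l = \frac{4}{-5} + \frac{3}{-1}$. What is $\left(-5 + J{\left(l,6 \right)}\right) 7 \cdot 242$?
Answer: $23716$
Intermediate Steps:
$l = - \frac{19}{5}$ ($l = 4 \left(- \frac{1}{5}\right) + 3 \left(-1\right) = - \frac{4}{5} - 3 = - \frac{19}{5} \approx -3.8$)
$\left(-5 + J{\left(l,6 \right)}\right) 7 \cdot 242 = \left(-5 - -19\right) 7 \cdot 242 = \left(-5 + 19\right) 7 \cdot 242 = 14 \cdot 7 \cdot 242 = 98 \cdot 242 = 23716$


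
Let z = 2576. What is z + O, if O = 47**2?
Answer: 4785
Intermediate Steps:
O = 2209
z + O = 2576 + 2209 = 4785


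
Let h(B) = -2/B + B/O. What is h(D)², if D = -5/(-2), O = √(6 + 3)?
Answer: 1/900 ≈ 0.0011111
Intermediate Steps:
O = 3 (O = √9 = 3)
D = 5/2 (D = -5*(-½) = 5/2 ≈ 2.5000)
h(B) = -2/B + B/3
h(D)² = (-2/5/2 + (⅓)*(5/2))² = (-2*⅖ + ⅚)² = (-⅘ + ⅚)² = (1/30)² = 1/900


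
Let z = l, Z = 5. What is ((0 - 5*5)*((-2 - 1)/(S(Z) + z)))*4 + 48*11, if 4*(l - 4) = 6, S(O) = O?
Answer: 3896/7 ≈ 556.57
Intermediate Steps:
l = 11/2 (l = 4 + (¼)*6 = 4 + 3/2 = 11/2 ≈ 5.5000)
z = 11/2 ≈ 5.5000
((0 - 5*5)*((-2 - 1)/(S(Z) + z)))*4 + 48*11 = ((0 - 5*5)*((-2 - 1)/(5 + 11/2)))*4 + 48*11 = ((0 - 25)*(-3/21/2))*4 + 528 = -(-75)*2/21*4 + 528 = -25*(-2/7)*4 + 528 = (50/7)*4 + 528 = 200/7 + 528 = 3896/7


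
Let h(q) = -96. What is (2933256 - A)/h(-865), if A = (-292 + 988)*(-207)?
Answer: -64111/2 ≈ -32056.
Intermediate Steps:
A = -144072 (A = 696*(-207) = -144072)
(2933256 - A)/h(-865) = (2933256 - 1*(-144072))/(-96) = (2933256 + 144072)*(-1/96) = 3077328*(-1/96) = -64111/2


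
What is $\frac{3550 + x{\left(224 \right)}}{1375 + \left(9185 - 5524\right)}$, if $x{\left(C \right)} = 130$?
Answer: $\frac{920}{1259} \approx 0.73074$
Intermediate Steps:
$\frac{3550 + x{\left(224 \right)}}{1375 + \left(9185 - 5524\right)} = \frac{3550 + 130}{1375 + \left(9185 - 5524\right)} = \frac{3680}{1375 + \left(9185 - 5524\right)} = \frac{3680}{1375 + 3661} = \frac{3680}{5036} = 3680 \cdot \frac{1}{5036} = \frac{920}{1259}$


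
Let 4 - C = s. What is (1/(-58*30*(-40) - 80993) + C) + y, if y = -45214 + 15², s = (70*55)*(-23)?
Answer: 496336044/11393 ≈ 43565.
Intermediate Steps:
s = -88550 (s = 3850*(-23) = -88550)
C = 88554 (C = 4 - 1*(-88550) = 4 + 88550 = 88554)
y = -44989 (y = -45214 + 225 = -44989)
(1/(-58*30*(-40) - 80993) + C) + y = (1/(-58*30*(-40) - 80993) + 88554) - 44989 = (1/(-1740*(-40) - 80993) + 88554) - 44989 = (1/(69600 - 80993) + 88554) - 44989 = (1/(-11393) + 88554) - 44989 = (-1/11393 + 88554) - 44989 = 1008895721/11393 - 44989 = 496336044/11393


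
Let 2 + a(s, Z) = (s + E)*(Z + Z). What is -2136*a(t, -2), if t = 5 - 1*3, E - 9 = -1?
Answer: 89712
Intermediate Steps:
E = 8 (E = 9 - 1 = 8)
t = 2 (t = 5 - 3 = 2)
a(s, Z) = -2 + 2*Z*(8 + s) (a(s, Z) = -2 + (s + 8)*(Z + Z) = -2 + (8 + s)*(2*Z) = -2 + 2*Z*(8 + s))
-2136*a(t, -2) = -2136*(-2 + 16*(-2) + 2*(-2)*2) = -2136*(-2 - 32 - 8) = -2136*(-42) = 89712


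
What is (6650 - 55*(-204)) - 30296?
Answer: -12426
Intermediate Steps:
(6650 - 55*(-204)) - 30296 = (6650 + 11220) - 30296 = 17870 - 30296 = -12426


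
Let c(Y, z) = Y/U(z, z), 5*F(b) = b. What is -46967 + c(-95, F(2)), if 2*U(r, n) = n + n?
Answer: -94409/2 ≈ -47205.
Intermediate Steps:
U(r, n) = n (U(r, n) = (n + n)/2 = (2*n)/2 = n)
F(b) = b/5
c(Y, z) = Y/z
-46967 + c(-95, F(2)) = -46967 - 95/((1/5)*2) = -46967 - 95/2/5 = -46967 - 95*5/2 = -46967 - 475/2 = -94409/2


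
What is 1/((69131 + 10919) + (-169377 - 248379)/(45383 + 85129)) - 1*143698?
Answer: -125101896243050/870588987 ≈ -1.4370e+5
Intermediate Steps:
1/((69131 + 10919) + (-169377 - 248379)/(45383 + 85129)) - 1*143698 = 1/(80050 - 417756/130512) - 143698 = 1/(80050 - 417756*1/130512) - 143698 = 1/(80050 - 34813/10876) - 143698 = 1/(870588987/10876) - 143698 = 10876/870588987 - 143698 = -125101896243050/870588987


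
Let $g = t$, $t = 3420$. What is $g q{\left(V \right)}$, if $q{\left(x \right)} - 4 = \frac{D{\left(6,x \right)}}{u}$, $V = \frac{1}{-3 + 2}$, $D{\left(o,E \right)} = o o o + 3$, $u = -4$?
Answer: $-173565$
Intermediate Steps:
$D{\left(o,E \right)} = 3 + o^{3}$ ($D{\left(o,E \right)} = o^{2} o + 3 = o^{3} + 3 = 3 + o^{3}$)
$V = -1$ ($V = \frac{1}{-1} = -1$)
$q{\left(x \right)} = - \frac{203}{4}$ ($q{\left(x \right)} = 4 + \frac{3 + 6^{3}}{-4} = 4 + \left(3 + 216\right) \left(- \frac{1}{4}\right) = 4 + 219 \left(- \frac{1}{4}\right) = 4 - \frac{219}{4} = - \frac{203}{4}$)
$g = 3420$
$g q{\left(V \right)} = 3420 \left(- \frac{203}{4}\right) = -173565$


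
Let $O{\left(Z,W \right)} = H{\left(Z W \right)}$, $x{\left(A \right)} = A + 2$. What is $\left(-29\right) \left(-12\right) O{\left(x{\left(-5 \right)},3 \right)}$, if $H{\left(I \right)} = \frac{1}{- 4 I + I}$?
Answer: $\frac{116}{9} \approx 12.889$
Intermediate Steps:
$x{\left(A \right)} = 2 + A$
$H{\left(I \right)} = - \frac{1}{3 I}$ ($H{\left(I \right)} = \frac{1}{\left(-3\right) I} = - \frac{1}{3 I}$)
$O{\left(Z,W \right)} = - \frac{1}{3 W Z}$ ($O{\left(Z,W \right)} = - \frac{1}{3 Z W} = - \frac{1}{3 W Z}$)
$\left(-29\right) \left(-12\right) O{\left(x{\left(-5 \right)},3 \right)} = \left(-29\right) \left(-12\right) \left(- \frac{1}{3 \cdot 3 \left(2 - 5\right)}\right) = 348 \left(\left(- \frac{1}{3}\right) \frac{1}{3} \frac{1}{-3}\right) = 348 \left(\left(- \frac{1}{3}\right) \frac{1}{3} \left(- \frac{1}{3}\right)\right) = 348 \cdot \frac{1}{27} = \frac{116}{9}$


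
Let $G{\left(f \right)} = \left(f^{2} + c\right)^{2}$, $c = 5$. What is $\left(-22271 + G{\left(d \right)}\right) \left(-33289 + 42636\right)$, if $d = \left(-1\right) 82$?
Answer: $423018767990$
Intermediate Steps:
$d = -82$
$G{\left(f \right)} = \left(5 + f^{2}\right)^{2}$ ($G{\left(f \right)} = \left(f^{2} + 5\right)^{2} = \left(5 + f^{2}\right)^{2}$)
$\left(-22271 + G{\left(d \right)}\right) \left(-33289 + 42636\right) = \left(-22271 + \left(5 + \left(-82\right)^{2}\right)^{2}\right) \left(-33289 + 42636\right) = \left(-22271 + \left(5 + 6724\right)^{2}\right) 9347 = \left(-22271 + 6729^{2}\right) 9347 = \left(-22271 + 45279441\right) 9347 = 45257170 \cdot 9347 = 423018767990$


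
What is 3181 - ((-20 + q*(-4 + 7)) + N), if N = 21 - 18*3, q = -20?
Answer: 3294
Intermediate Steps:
N = -33 (N = 21 - 54 = -33)
3181 - ((-20 + q*(-4 + 7)) + N) = 3181 - ((-20 - 20*(-4 + 7)) - 33) = 3181 - ((-20 - 20*3) - 33) = 3181 - ((-20 - 60) - 33) = 3181 - (-80 - 33) = 3181 - 1*(-113) = 3181 + 113 = 3294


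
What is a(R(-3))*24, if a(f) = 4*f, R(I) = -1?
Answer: -96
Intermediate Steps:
a(R(-3))*24 = (4*(-1))*24 = -4*24 = -96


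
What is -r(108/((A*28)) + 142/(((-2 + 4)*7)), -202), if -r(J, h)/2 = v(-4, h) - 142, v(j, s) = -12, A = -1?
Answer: -308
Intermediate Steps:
r(J, h) = 308 (r(J, h) = -2*(-12 - 142) = -2*(-154) = 308)
-r(108/((A*28)) + 142/(((-2 + 4)*7)), -202) = -1*308 = -308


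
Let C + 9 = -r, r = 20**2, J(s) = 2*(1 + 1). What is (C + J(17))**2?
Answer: 164025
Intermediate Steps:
J(s) = 4 (J(s) = 2*2 = 4)
r = 400
C = -409 (C = -9 - 1*400 = -9 - 400 = -409)
(C + J(17))**2 = (-409 + 4)**2 = (-405)**2 = 164025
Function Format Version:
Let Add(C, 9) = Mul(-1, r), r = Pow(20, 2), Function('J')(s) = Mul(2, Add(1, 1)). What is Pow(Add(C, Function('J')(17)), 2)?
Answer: 164025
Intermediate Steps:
Function('J')(s) = 4 (Function('J')(s) = Mul(2, 2) = 4)
r = 400
C = -409 (C = Add(-9, Mul(-1, 400)) = Add(-9, -400) = -409)
Pow(Add(C, Function('J')(17)), 2) = Pow(Add(-409, 4), 2) = Pow(-405, 2) = 164025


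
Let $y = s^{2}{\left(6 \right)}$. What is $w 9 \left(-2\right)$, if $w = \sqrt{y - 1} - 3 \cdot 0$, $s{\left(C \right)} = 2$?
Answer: $- 18 \sqrt{3} \approx -31.177$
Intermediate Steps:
$y = 4$ ($y = 2^{2} = 4$)
$w = \sqrt{3}$ ($w = \sqrt{4 - 1} - 3 \cdot 0 = \sqrt{4 + \left(-2 + 1\right)} - 0 = \sqrt{4 - 1} + 0 = \sqrt{3} + 0 = \sqrt{3} \approx 1.732$)
$w 9 \left(-2\right) = \sqrt{3} \cdot 9 \left(-2\right) = 9 \sqrt{3} \left(-2\right) = - 18 \sqrt{3}$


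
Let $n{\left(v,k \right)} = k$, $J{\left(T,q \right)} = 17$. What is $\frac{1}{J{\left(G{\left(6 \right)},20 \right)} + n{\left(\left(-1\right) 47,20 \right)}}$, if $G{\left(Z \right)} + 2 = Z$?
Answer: $\frac{1}{37} \approx 0.027027$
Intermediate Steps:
$G{\left(Z \right)} = -2 + Z$
$\frac{1}{J{\left(G{\left(6 \right)},20 \right)} + n{\left(\left(-1\right) 47,20 \right)}} = \frac{1}{17 + 20} = \frac{1}{37}$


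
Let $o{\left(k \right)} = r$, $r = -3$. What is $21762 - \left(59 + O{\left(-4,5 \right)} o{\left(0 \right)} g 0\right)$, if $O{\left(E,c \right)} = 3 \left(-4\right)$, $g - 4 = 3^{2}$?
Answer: $21703$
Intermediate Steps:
$g = 13$ ($g = 4 + 3^{2} = 4 + 9 = 13$)
$o{\left(k \right)} = -3$
$O{\left(E,c \right)} = -12$
$21762 - \left(59 + O{\left(-4,5 \right)} o{\left(0 \right)} g 0\right) = 21762 - \left(59 - 12 \left(-3\right) 13 \cdot 0\right) = 21762 - \left(59 - 12 \left(\left(-39\right) 0\right)\right) = 21762 - \left(59 - 0\right) = 21762 - \left(59 + 0\right) = 21762 - 59 = 21703$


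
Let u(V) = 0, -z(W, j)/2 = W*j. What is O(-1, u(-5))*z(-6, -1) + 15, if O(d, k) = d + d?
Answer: 39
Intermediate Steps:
z(W, j) = -2*W*j
O(d, k) = 2*d
O(-1, u(-5))*z(-6, -1) + 15 = (2*(-1))*(-2*(-6)*(-1)) + 15 = -2*(-12) + 15 = 24 + 15 = 39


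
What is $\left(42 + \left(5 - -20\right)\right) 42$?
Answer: $2814$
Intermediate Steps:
$\left(42 + \left(5 - -20\right)\right) 42 = \left(42 + \left(5 + 20\right)\right) 42 = \left(42 + 25\right) 42 = 67 \cdot 42 = 2814$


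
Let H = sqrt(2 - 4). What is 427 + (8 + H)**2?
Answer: 489 + 16*I*sqrt(2) ≈ 489.0 + 22.627*I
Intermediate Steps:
H = I*sqrt(2) (H = sqrt(-2) = I*sqrt(2) ≈ 1.4142*I)
427 + (8 + H)**2 = 427 + (8 + I*sqrt(2))**2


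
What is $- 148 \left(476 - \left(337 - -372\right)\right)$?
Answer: $34484$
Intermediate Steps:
$- 148 \left(476 - \left(337 - -372\right)\right) = - 148 \left(476 - \left(337 + 372\right)\right) = - 148 \left(476 - 709\right) = \left(-148\right) \left(-233\right) = 34484$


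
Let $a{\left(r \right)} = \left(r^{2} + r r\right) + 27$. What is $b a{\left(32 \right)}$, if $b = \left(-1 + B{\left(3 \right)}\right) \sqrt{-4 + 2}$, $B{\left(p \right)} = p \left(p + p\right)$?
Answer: $35275 i \sqrt{2} \approx 49886.0 i$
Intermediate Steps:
$B{\left(p \right)} = 2 p^{2}$ ($B{\left(p \right)} = p 2 p = 2 p^{2}$)
$b = 17 i \sqrt{2}$ ($b = \left(-1 + 2 \cdot 3^{2}\right) \sqrt{-4 + 2} = \left(-1 + 2 \cdot 9\right) \sqrt{-2} = \left(-1 + 18\right) i \sqrt{2} = 17 i \sqrt{2} \approx 24.042 i$)
$a{\left(r \right)} = 27 + 2 r^{2}$ ($a{\left(r \right)} = \left(r^{2} + r^{2}\right) + 27 = 2 r^{2} + 27 = 27 + 2 r^{2}$)
$b a{\left(32 \right)} = 17 i \sqrt{2} \left(27 + 2 \cdot 32^{2}\right) = 17 i \sqrt{2} \left(27 + 2 \cdot 1024\right) = 17 i \sqrt{2} \left(27 + 2048\right) = 17 i \sqrt{2} \cdot 2075 = 35275 i \sqrt{2}$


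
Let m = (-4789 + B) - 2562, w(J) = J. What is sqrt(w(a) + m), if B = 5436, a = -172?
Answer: I*sqrt(2087) ≈ 45.684*I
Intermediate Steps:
m = -1915 (m = (-4789 + 5436) - 2562 = 647 - 2562 = -1915)
sqrt(w(a) + m) = sqrt(-172 - 1915) = sqrt(-2087) = I*sqrt(2087)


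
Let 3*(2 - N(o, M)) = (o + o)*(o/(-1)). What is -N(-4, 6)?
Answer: -38/3 ≈ -12.667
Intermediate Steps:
N(o, M) = 2 + 2*o²/3 (N(o, M) = 2 - (o + o)*o/(-1)/3 = 2 - 2*o*o*(-1)/3 = 2 - 2*o*(-o)/3 = 2 - (-2)*o²/3 = 2 + 2*o²/3)
-N(-4, 6) = -(2 + (⅔)*(-4)²) = -(2 + (⅔)*16) = -(2 + 32/3) = -1*38/3 = -38/3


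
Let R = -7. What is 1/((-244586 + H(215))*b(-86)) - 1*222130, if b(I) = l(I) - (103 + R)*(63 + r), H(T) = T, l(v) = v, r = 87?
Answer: -786330938511779/3539958306 ≈ -2.2213e+5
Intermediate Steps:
b(I) = -14400 + I (b(I) = I - (103 - 7)*(63 + 87) = I - 96*150 = I - 1*14400 = I - 14400 = -14400 + I)
1/((-244586 + H(215))*b(-86)) - 1*222130 = 1/((-244586 + 215)*(-14400 - 86)) - 1*222130 = 1/(-244371*(-14486)) - 222130 = -1/244371*(-1/14486) - 222130 = 1/3539958306 - 222130 = -786330938511779/3539958306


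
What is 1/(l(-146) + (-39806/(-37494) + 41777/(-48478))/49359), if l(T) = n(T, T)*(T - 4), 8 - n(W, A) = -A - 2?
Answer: 44858301560694/915109352019821815 ≈ 4.9020e-5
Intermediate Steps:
n(W, A) = 10 + A (n(W, A) = 8 - (-A - 2) = 8 - (-2 - A) = 8 + (2 + A) = 10 + A)
l(T) = (-4 + T)*(10 + T) (l(T) = (10 + T)*(T - 4) = (10 + T)*(-4 + T) = (-4 + T)*(10 + T))
1/(l(-146) + (-39806/(-37494) + 41777/(-48478))/49359) = 1/((-4 - 146)*(10 - 146) + (-39806/(-37494) + 41777/(-48478))/49359) = 1/(-150*(-136) + (-39806*(-1/37494) + 41777*(-1/48478))*(1/49359)) = 1/(20400 + (19903/18747 - 41777/48478)*(1/49359)) = 1/(20400 + (181664215/908817066)*(1/49359)) = 1/(20400 + 181664215/44858301560694) = 1/(915109352019821815/44858301560694) = 44858301560694/915109352019821815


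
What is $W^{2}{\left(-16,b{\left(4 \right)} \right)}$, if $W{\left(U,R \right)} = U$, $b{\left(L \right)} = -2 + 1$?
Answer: $256$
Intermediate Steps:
$b{\left(L \right)} = -1$
$W^{2}{\left(-16,b{\left(4 \right)} \right)} = \left(-16\right)^{2} = 256$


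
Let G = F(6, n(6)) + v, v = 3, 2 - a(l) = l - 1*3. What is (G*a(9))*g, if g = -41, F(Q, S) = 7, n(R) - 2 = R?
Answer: 1640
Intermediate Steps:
n(R) = 2 + R
a(l) = 5 - l (a(l) = 2 - (l - 1*3) = 2 - (l - 3) = 2 - (-3 + l) = 2 + (3 - l) = 5 - l)
G = 10 (G = 7 + 3 = 10)
(G*a(9))*g = (10*(5 - 1*9))*(-41) = (10*(5 - 9))*(-41) = (10*(-4))*(-41) = -40*(-41) = 1640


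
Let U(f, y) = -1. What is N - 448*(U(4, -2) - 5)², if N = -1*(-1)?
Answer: -16127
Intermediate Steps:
N = 1
N - 448*(U(4, -2) - 5)² = 1 - 448*(-1 - 5)² = 1 - 448*(-6)² = 1 - 448*36 = 1 - 16128 = -16127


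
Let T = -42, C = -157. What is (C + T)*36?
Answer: -7164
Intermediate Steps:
(C + T)*36 = (-157 - 42)*36 = -199*36 = -7164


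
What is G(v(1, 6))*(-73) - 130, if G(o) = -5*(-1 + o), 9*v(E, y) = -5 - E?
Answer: -2215/3 ≈ -738.33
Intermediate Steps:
v(E, y) = -5/9 - E/9 (v(E, y) = (-5 - E)/9 = -5/9 - E/9)
G(o) = 5 - 5*o
G(v(1, 6))*(-73) - 130 = (5 - 5*(-5/9 - ⅑*1))*(-73) - 130 = (5 - 5*(-5/9 - ⅑))*(-73) - 130 = (5 - 5*(-⅔))*(-73) - 130 = (5 + 10/3)*(-73) - 130 = (25/3)*(-73) - 130 = -1825/3 - 130 = -2215/3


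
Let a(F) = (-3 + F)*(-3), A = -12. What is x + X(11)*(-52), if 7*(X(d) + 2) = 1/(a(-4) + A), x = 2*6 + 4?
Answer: 7508/63 ≈ 119.17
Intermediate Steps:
a(F) = 9 - 3*F
x = 16 (x = 12 + 4 = 16)
X(d) = -125/63 (X(d) = -2 + 1/(7*((9 - 3*(-4)) - 12)) = -2 + 1/(7*((9 + 12) - 12)) = -2 + 1/(7*(21 - 12)) = -2 + (1/7)/9 = -2 + (1/7)*(1/9) = -2 + 1/63 = -125/63)
x + X(11)*(-52) = 16 - 125/63*(-52) = 16 + 6500/63 = 7508/63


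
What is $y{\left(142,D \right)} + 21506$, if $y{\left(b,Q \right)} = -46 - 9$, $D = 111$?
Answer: $21451$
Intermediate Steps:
$y{\left(b,Q \right)} = -55$
$y{\left(142,D \right)} + 21506 = -55 + 21506 = 21451$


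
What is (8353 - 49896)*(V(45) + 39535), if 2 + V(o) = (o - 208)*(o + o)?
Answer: -1032883609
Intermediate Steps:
V(o) = -2 + 2*o*(-208 + o) (V(o) = -2 + (o - 208)*(o + o) = -2 + (-208 + o)*(2*o) = -2 + 2*o*(-208 + o))
(8353 - 49896)*(V(45) + 39535) = (8353 - 49896)*((-2 - 416*45 + 2*45²) + 39535) = -41543*((-2 - 18720 + 2*2025) + 39535) = -41543*((-2 - 18720 + 4050) + 39535) = -41543*(-14672 + 39535) = -41543*24863 = -1032883609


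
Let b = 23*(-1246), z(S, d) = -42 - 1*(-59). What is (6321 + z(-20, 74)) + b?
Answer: -22320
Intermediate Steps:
z(S, d) = 17 (z(S, d) = -42 + 59 = 17)
b = -28658
(6321 + z(-20, 74)) + b = (6321 + 17) - 28658 = 6338 - 28658 = -22320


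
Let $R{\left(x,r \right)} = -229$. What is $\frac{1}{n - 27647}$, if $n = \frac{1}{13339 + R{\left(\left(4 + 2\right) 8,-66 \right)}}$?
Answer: $- \frac{13110}{362452169} \approx -3.617 \cdot 10^{-5}$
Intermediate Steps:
$n = \frac{1}{13110}$ ($n = \frac{1}{13339 - 229} = \frac{1}{13110} \approx 7.6278 \cdot 10^{-5}$)
$\frac{1}{n - 27647} = \frac{1}{\frac{1}{13110} - 27647} = \frac{1}{- \frac{362452169}{13110}} = - \frac{13110}{362452169}$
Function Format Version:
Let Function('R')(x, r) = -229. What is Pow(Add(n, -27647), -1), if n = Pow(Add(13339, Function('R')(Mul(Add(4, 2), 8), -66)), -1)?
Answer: Rational(-13110, 362452169) ≈ -3.6170e-5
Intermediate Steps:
n = Rational(1, 13110) (n = Pow(Add(13339, -229), -1) = Pow(13110, -1) = Rational(1, 13110) ≈ 7.6278e-5)
Pow(Add(n, -27647), -1) = Pow(Add(Rational(1, 13110), -27647), -1) = Pow(Rational(-362452169, 13110), -1) = Rational(-13110, 362452169)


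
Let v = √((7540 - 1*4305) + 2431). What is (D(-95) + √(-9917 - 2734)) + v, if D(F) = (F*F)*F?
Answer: -857375 + √5666 + I*√12651 ≈ -8.573e+5 + 112.48*I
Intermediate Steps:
D(F) = F³ (D(F) = F²*F = F³)
v = √5666 (v = √((7540 - 4305) + 2431) = √(3235 + 2431) = √5666 ≈ 75.273)
(D(-95) + √(-9917 - 2734)) + v = ((-95)³ + √(-9917 - 2734)) + √5666 = (-857375 + √(-12651)) + √5666 = (-857375 + I*√12651) + √5666 = -857375 + √5666 + I*√12651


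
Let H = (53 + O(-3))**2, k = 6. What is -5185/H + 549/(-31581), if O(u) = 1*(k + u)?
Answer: -18385461/11004224 ≈ -1.6708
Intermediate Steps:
O(u) = 6 + u (O(u) = 1*(6 + u) = 6 + u)
H = 3136 (H = (53 + (6 - 3))**2 = (53 + 3)**2 = 56**2 = 3136)
-5185/H + 549/(-31581) = -5185/3136 + 549/(-31581) = -5185*1/3136 + 549*(-1/31581) = -5185/3136 - 61/3509 = -18385461/11004224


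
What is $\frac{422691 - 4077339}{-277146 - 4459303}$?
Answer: $\frac{3654648}{4736449} \approx 0.7716$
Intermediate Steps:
$\frac{422691 - 4077339}{-277146 - 4459303} = - \frac{3654648}{-4736449} = \left(-3654648\right) \left(- \frac{1}{4736449}\right) = \frac{3654648}{4736449}$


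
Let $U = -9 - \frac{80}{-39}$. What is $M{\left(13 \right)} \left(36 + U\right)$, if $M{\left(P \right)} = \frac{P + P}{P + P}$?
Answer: $\frac{1133}{39} \approx 29.051$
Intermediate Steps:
$U = - \frac{271}{39}$ ($U = -9 - 80 \left(- \frac{1}{39}\right) = -9 - - \frac{80}{39} = -9 + \frac{80}{39} = - \frac{271}{39} \approx -6.9487$)
$M{\left(P \right)} = 1$ ($M{\left(P \right)} = \frac{2 P}{2 P} = 2 P \frac{1}{2 P} = 1$)
$M{\left(13 \right)} \left(36 + U\right) = 1 \left(36 - \frac{271}{39}\right) = 1 \cdot \frac{1133}{39} = \frac{1133}{39}$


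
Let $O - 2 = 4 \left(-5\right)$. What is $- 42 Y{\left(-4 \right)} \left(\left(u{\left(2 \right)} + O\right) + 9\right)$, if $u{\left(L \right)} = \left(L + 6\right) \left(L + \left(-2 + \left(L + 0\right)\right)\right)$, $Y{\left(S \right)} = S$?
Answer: $1176$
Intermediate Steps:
$O = -18$ ($O = 2 + 4 \left(-5\right) = 2 - 20 = -18$)
$u{\left(L \right)} = \left(-2 + 2 L\right) \left(6 + L\right)$ ($u{\left(L \right)} = \left(6 + L\right) \left(L + \left(-2 + L\right)\right) = \left(6 + L\right) \left(-2 + 2 L\right) = \left(-2 + 2 L\right) \left(6 + L\right)$)
$- 42 Y{\left(-4 \right)} \left(\left(u{\left(2 \right)} + O\right) + 9\right) = \left(-42\right) \left(-4\right) \left(\left(\left(-12 + 2 \cdot 2^{2} + 10 \cdot 2\right) - 18\right) + 9\right) = 168 \left(\left(\left(-12 + 2 \cdot 4 + 20\right) - 18\right) + 9\right) = 168 \left(\left(\left(-12 + 8 + 20\right) - 18\right) + 9\right) = 168 \left(\left(16 - 18\right) + 9\right) = 168 \left(-2 + 9\right) = 168 \cdot 7 = 1176$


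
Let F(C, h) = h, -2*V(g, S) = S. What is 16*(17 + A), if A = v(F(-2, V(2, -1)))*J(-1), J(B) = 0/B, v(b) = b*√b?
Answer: 272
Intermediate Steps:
V(g, S) = -S/2
v(b) = b^(3/2)
J(B) = 0
A = 0 (A = (-½*(-1))^(3/2)*0 = (½)^(3/2)*0 = (√2/4)*0 = 0)
16*(17 + A) = 16*(17 + 0) = 16*17 = 272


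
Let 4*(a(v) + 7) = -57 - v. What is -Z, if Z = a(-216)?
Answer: -131/4 ≈ -32.750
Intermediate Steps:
a(v) = -85/4 - v/4 (a(v) = -7 + (-57 - v)/4 = -7 + (-57/4 - v/4) = -85/4 - v/4)
Z = 131/4 (Z = -85/4 - ¼*(-216) = -85/4 + 54 = 131/4 ≈ 32.750)
-Z = -1*131/4 = -131/4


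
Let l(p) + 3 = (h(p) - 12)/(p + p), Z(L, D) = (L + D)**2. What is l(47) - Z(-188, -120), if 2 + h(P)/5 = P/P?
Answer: -8917515/94 ≈ -94867.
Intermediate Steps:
Z(L, D) = (D + L)**2
h(P) = -5 (h(P) = -10 + 5*(P/P) = -10 + 5*1 = -10 + 5 = -5)
l(p) = -3 - 17/(2*p) (l(p) = -3 + (-5 - 12)/(p + p) = -3 - 17*1/(2*p) = -3 - 17/(2*p))
l(47) - Z(-188, -120) = (-3 - 17/2/47) - (-120 - 188)**2 = (-3 - 17/2*1/47) - 1*(-308)**2 = (-3 - 17/94) - 1*94864 = -299/94 - 94864 = -8917515/94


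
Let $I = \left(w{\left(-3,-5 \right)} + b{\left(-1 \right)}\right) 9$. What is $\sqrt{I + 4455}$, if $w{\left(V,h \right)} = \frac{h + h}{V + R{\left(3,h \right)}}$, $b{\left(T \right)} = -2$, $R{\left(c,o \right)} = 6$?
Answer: $\sqrt{4407} \approx 66.385$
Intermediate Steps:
$w{\left(V,h \right)} = \frac{2 h}{6 + V}$ ($w{\left(V,h \right)} = \frac{h + h}{V + 6} = \frac{2 h}{6 + V}$)
$I = -48$ ($I = \left(2 \left(-5\right) \frac{1}{6 - 3} - 2\right) 9 = \left(2 \left(-5\right) \frac{1}{3} - 2\right) 9 = \left(- \frac{10}{3} - 2\right) 9 = \left(- \frac{16}{3}\right) 9 = -48$)
$\sqrt{I + 4455} = \sqrt{-48 + 4455} = \sqrt{4407}$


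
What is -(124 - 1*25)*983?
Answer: -97317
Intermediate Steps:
-(124 - 1*25)*983 = -(124 - 25)*983 = -1*99*983 = -99*983 = -97317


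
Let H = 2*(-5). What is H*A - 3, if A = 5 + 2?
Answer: -73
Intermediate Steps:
H = -10
A = 7
H*A - 3 = -10*7 - 3 = -70 - 3 = -73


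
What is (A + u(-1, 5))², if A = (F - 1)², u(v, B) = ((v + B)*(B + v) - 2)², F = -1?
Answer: 40000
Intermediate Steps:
u(v, B) = (-2 + (B + v)²)² (u(v, B) = ((B + v)*(B + v) - 2)² = ((B + v)² - 2)² = (-2 + (B + v)²)²)
A = 4 (A = (-1 - 1)² = (-2)² = 4)
(A + u(-1, 5))² = (4 + (-2 + (5 - 1)²)²)² = (4 + (-2 + 4²)²)² = (4 + (-2 + 16)²)² = (4 + 14²)² = (4 + 196)² = 200² = 40000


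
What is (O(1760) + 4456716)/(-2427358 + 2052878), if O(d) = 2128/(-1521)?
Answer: -1694665727/142396020 ≈ -11.901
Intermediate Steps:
O(d) = -2128/1521 (O(d) = 2128*(-1/1521) = -2128/1521)
(O(1760) + 4456716)/(-2427358 + 2052878) = (-2128/1521 + 4456716)/(-2427358 + 2052878) = (6778662908/1521)/(-374480) = (6778662908/1521)*(-1/374480) = -1694665727/142396020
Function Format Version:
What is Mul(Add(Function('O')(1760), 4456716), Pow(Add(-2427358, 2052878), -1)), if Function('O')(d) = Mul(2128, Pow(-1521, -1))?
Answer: Rational(-1694665727, 142396020) ≈ -11.901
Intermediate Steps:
Function('O')(d) = Rational(-2128, 1521) (Function('O')(d) = Mul(2128, Rational(-1, 1521)) = Rational(-2128, 1521))
Mul(Add(Function('O')(1760), 4456716), Pow(Add(-2427358, 2052878), -1)) = Mul(Add(Rational(-2128, 1521), 4456716), Pow(Add(-2427358, 2052878), -1)) = Mul(Rational(6778662908, 1521), Pow(-374480, -1)) = Mul(Rational(6778662908, 1521), Rational(-1, 374480)) = Rational(-1694665727, 142396020)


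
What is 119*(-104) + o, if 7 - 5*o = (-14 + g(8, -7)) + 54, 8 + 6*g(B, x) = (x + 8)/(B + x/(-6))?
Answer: -10215428/825 ≈ -12382.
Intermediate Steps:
g(B, x) = -4/3 + (8 + x)/(6*(B - x/6)) (g(B, x) = -4/3 + ((x + 8)/(B + x/(-6)))/6 = -4/3 + ((8 + x)/(B + x*(-⅙)))/6 = -4/3 + ((8 + x)/(B - x/6))/6 = -4/3 + (8 + x)/(6*(B - x/6)))
o = -5228/825 (o = 7/5 - ((-14 + (24 - 24*8 + 7*(-7))/(3*(-1*(-7) + 6*8))) + 54)/5 = 7/5 - ((-14 + (24 - 192 - 49)/(3*(7 + 48))) + 54)/5 = 7/5 - ((-14 + (⅓)*(-217)/55) + 54)/5 = 7/5 - ((-14 + (⅓)*(1/55)*(-217)) + 54)/5 = 7/5 - ((-14 - 217/165) + 54)/5 = 7/5 - (-2527/165 + 54)/5 = 7/5 - ⅕*6383/165 = 7/5 - 6383/825 = -5228/825 ≈ -6.3370)
119*(-104) + o = 119*(-104) - 5228/825 = -12376 - 5228/825 = -10215428/825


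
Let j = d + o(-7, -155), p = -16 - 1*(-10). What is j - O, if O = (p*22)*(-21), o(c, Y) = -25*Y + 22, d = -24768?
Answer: -23643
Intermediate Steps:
p = -6 (p = -16 + 10 = -6)
o(c, Y) = 22 - 25*Y
O = 2772 (O = -6*22*(-21) = -132*(-21) = 2772)
j = -20871 (j = -24768 + (22 - 25*(-155)) = -24768 + (22 + 3875) = -24768 + 3897 = -20871)
j - O = -20871 - 1*2772 = -20871 - 2772 = -23643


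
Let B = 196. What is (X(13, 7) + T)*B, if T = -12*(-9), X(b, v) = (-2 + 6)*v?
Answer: 26656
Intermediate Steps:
X(b, v) = 4*v
T = 108
(X(13, 7) + T)*B = (4*7 + 108)*196 = (28 + 108)*196 = 136*196 = 26656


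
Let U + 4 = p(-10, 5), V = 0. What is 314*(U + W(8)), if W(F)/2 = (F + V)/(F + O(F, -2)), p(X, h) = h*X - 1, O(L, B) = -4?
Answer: -16014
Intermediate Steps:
p(X, h) = -1 + X*h (p(X, h) = X*h - 1 = -1 + X*h)
W(F) = 2*F/(-4 + F) (W(F) = 2*((F + 0)/(F - 4)) = 2*(F/(-4 + F)) = 2*F/(-4 + F))
U = -55 (U = -4 + (-1 - 10*5) = -4 + (-1 - 50) = -4 - 51 = -55)
314*(U + W(8)) = 314*(-55 + 2*8/(-4 + 8)) = 314*(-55 + 2*8/4) = 314*(-55 + 2*8*(¼)) = 314*(-55 + 4) = 314*(-51) = -16014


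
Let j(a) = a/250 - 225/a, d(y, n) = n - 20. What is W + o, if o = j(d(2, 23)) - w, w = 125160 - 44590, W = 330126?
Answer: 62370253/250 ≈ 2.4948e+5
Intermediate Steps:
d(y, n) = -20 + n
j(a) = -225/a + a/250 (j(a) = a*(1/250) - 225/a = a/250 - 225/a = -225/a + a/250)
w = 80570
o = -20161247/250 (o = (-225/(-20 + 23) + (-20 + 23)/250) - 1*80570 = (-225/3 + (1/250)*3) - 80570 = (-225*⅓ + 3/250) - 80570 = (-75 + 3/250) - 80570 = -18747/250 - 80570 = -20161247/250 ≈ -80645.)
W + o = 330126 - 20161247/250 = 62370253/250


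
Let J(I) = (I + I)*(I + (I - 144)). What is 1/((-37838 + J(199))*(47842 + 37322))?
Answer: 1/5386963656 ≈ 1.8563e-10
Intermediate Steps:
J(I) = 2*I*(-144 + 2*I) (J(I) = (2*I)*(I + (-144 + I)) = (2*I)*(-144 + 2*I) = 2*I*(-144 + 2*I))
1/((-37838 + J(199))*(47842 + 37322)) = 1/((-37838 + 4*199*(-72 + 199))*(47842 + 37322)) = 1/((-37838 + 4*199*127)*85164) = 1/((-37838 + 101092)*85164) = 1/(63254*85164) = 1/5386963656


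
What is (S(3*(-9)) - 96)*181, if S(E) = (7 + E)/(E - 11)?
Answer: -328334/19 ≈ -17281.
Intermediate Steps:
S(E) = (7 + E)/(-11 + E)
(S(3*(-9)) - 96)*181 = ((7 + 3*(-9))/(-11 + 3*(-9)) - 96)*181 = ((7 - 27)/(-11 - 27) - 96)*181 = (-20/(-38) - 96)*181 = (-1/38*(-20) - 96)*181 = (10/19 - 96)*181 = -1814/19*181 = -328334/19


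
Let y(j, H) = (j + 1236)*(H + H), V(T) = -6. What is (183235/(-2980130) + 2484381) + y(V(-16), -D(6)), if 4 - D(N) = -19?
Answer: 1447032482179/596026 ≈ 2.4278e+6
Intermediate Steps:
D(N) = 23 (D(N) = 4 - 1*(-19) = 4 + 19 = 23)
y(j, H) = 2*H*(1236 + j) (y(j, H) = (1236 + j)*(2*H) = 2*H*(1236 + j))
(183235/(-2980130) + 2484381) + y(V(-16), -D(6)) = (183235/(-2980130) + 2484381) + 2*(-1*23)*(1236 - 6) = (183235*(-1/2980130) + 2484381) + 2*(-23)*1230 = (-36647/596026 + 2484381) - 56580 = 1480755633259/596026 - 56580 = 1447032482179/596026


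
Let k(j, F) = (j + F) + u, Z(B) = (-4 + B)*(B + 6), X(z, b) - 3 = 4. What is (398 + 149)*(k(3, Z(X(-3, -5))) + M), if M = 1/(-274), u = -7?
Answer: 5245183/274 ≈ 19143.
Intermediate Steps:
X(z, b) = 7 (X(z, b) = 3 + 4 = 7)
Z(B) = (-4 + B)*(6 + B)
k(j, F) = -7 + F + j (k(j, F) = (j + F) - 7 = (F + j) - 7 = -7 + F + j)
M = -1/274 ≈ -0.0036496
(398 + 149)*(k(3, Z(X(-3, -5))) + M) = (398 + 149)*((-7 + (-24 + 7**2 + 2*7) + 3) - 1/274) = 547*((-7 + (-24 + 49 + 14) + 3) - 1/274) = 547*((-7 + 39 + 3) - 1/274) = 547*(35 - 1/274) = 547*(9589/274) = 5245183/274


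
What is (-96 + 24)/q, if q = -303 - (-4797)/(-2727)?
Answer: 10908/46171 ≈ 0.23625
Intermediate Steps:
q = -92342/303 (q = -303 - (-4797)*(-1)/2727 = -303 - 1*533/303 = -303 - 533/303 = -92342/303 ≈ -304.76)
(-96 + 24)/q = (-96 + 24)/(-92342/303) = -72*(-303/92342) = 10908/46171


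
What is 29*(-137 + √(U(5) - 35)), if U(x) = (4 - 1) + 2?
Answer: -3973 + 29*I*√30 ≈ -3973.0 + 158.84*I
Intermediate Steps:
U(x) = 5 (U(x) = 3 + 2 = 5)
29*(-137 + √(U(5) - 35)) = 29*(-137 + √(5 - 35)) = 29*(-137 + √(-30)) = 29*(-137 + I*√30) = -3973 + 29*I*√30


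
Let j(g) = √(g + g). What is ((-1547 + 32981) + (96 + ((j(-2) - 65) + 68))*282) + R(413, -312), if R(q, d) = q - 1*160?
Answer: 59605 + 564*I ≈ 59605.0 + 564.0*I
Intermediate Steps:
R(q, d) = -160 + q (R(q, d) = q - 160 = -160 + q)
j(g) = √2*√g (j(g) = √(2*g) = √2*√g)
((-1547 + 32981) + (96 + ((j(-2) - 65) + 68))*282) + R(413, -312) = ((-1547 + 32981) + (96 + ((√2*√(-2) - 65) + 68))*282) + (-160 + 413) = (31434 + (96 + ((√2*(I*√2) - 65) + 68))*282) + 253 = (31434 + (96 + ((2*I - 65) + 68))*282) + 253 = (31434 + (96 + ((-65 + 2*I) + 68))*282) + 253 = (31434 + (96 + (3 + 2*I))*282) + 253 = (31434 + (99 + 2*I)*282) + 253 = (31434 + (27918 + 564*I)) + 253 = (59352 + 564*I) + 253 = 59605 + 564*I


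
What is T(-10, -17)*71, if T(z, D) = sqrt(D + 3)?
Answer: 71*I*sqrt(14) ≈ 265.66*I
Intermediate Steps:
T(z, D) = sqrt(3 + D)
T(-10, -17)*71 = sqrt(3 - 17)*71 = sqrt(-14)*71 = (I*sqrt(14))*71 = 71*I*sqrt(14)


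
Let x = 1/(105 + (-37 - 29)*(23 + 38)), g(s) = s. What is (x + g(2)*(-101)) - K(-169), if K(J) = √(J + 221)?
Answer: -792043/3921 - 2*√13 ≈ -209.21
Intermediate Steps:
x = -1/3921 (x = 1/(105 - 66*61) = 1/(105 - 4026) = 1/(-3921) = -1/3921 ≈ -0.00025504)
K(J) = √(221 + J)
(x + g(2)*(-101)) - K(-169) = (-1/3921 + 2*(-101)) - √(221 - 169) = (-1/3921 - 202) - √52 = -792043/3921 - 2*√13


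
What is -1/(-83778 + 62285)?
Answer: 1/21493 ≈ 4.6527e-5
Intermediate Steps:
-1/(-83778 + 62285) = -1/(-21493) = -1*(-1/21493) = 1/21493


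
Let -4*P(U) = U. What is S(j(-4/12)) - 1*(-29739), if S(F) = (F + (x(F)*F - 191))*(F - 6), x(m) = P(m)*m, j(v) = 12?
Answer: 26073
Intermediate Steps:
P(U) = -U/4
x(m) = -m²/4 (x(m) = (-m/4)*m = -m²/4)
S(F) = (-6 + F)*(-191 + F - F³/4) (S(F) = (F + ((-F²/4)*F - 191))*(F - 6) = (F + (-F³/4 - 191))*(-6 + F) = (F + (-191 - F³/4))*(-6 + F) = (-191 + F - F³/4)*(-6 + F) = (-6 + F)*(-191 + F - F³/4))
S(j(-4/12)) - 1*(-29739) = (1146 + 12² - 197*12 - ¼*12⁴ + (3/2)*12³) - 1*(-29739) = (1146 + 144 - 2364 - ¼*20736 + (3/2)*1728) + 29739 = (1146 + 144 - 2364 - 5184 + 2592) + 29739 = -3666 + 29739 = 26073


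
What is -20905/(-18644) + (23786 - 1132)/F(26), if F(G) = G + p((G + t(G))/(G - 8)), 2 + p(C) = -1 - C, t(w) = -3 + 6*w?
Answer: 161859869/93220 ≈ 1736.3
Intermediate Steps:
p(C) = -3 - C (p(C) = -2 + (-1 - C) = -3 - C)
F(G) = -3 + G - (-3 + 7*G)/(-8 + G) (F(G) = G + (-3 - (G + (-3 + 6*G))/(G - 8)) = G + (-3 - (-3 + 7*G)/(-8 + G)) = -3 + G - (-3 + 7*G)/(-8 + G))
-20905/(-18644) + (23786 - 1132)/F(26) = -20905/(-18644) + (23786 - 1132)/(((27 + 26**2 - 18*26)/(-8 + 26))) = -20905*(-1/18644) + 22654/(((27 + 676 - 468)/18)) = 20905/18644 + 22654/(((1/18)*235)) = 20905/18644 + 22654/(235/18) = 20905/18644 + 22654*(18/235) = 20905/18644 + 8676/5 = 161859869/93220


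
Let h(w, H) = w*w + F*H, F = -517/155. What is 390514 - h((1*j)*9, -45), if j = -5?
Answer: 12038506/31 ≈ 3.8834e+5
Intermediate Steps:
F = -517/155 (F = -517*1/155 = -517/155 ≈ -3.3355)
h(w, H) = w**2 - 517*H/155 (h(w, H) = w*w - 517*H/155 = w**2 - 517*H/155)
390514 - h((1*j)*9, -45) = 390514 - (((1*(-5))*9)**2 - 517/155*(-45)) = 390514 - ((-5*9)**2 + 4653/31) = 390514 - ((-45)**2 + 4653/31) = 390514 - (2025 + 4653/31) = 390514 - 1*67428/31 = 390514 - 67428/31 = 12038506/31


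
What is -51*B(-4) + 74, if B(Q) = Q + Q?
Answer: 482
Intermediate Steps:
B(Q) = 2*Q
-51*B(-4) + 74 = -102*(-4) + 74 = -51*(-8) + 74 = 408 + 74 = 482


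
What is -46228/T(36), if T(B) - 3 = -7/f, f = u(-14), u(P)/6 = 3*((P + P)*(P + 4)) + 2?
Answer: -233543856/15149 ≈ -15416.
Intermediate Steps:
u(P) = 12 + 36*P*(4 + P) (u(P) = 6*(3*((P + P)*(P + 4)) + 2) = 6*(3*((2*P)*(4 + P)) + 2) = 6*(3*(2*P*(4 + P)) + 2) = 6*(6*P*(4 + P) + 2) = 6*(2 + 6*P*(4 + P)) = 12 + 36*P*(4 + P))
f = 5052 (f = 12 + 36*(-14)² + 144*(-14) = 12 + 36*196 - 2016 = 12 + 7056 - 2016 = 5052)
T(B) = 15149/5052 (T(B) = 3 - 7/5052 = 15149/5052)
-46228/T(36) = -46228/15149/5052 = -46228*5052/15149 = -233543856/15149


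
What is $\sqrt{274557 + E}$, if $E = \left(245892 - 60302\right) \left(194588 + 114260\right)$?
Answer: $\sqrt{57319374877} \approx 2.3941 \cdot 10^{5}$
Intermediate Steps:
$E = 57319100320$ ($E = 185590 \cdot 308848 = 57319100320$)
$\sqrt{274557 + E} = \sqrt{274557 + 57319100320} = \sqrt{57319374877}$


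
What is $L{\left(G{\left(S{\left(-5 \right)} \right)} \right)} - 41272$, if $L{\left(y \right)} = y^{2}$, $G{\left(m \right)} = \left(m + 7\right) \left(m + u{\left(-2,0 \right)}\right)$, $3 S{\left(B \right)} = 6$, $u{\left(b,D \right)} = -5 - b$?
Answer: $-41191$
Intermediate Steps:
$S{\left(B \right)} = 2$ ($S{\left(B \right)} = \frac{1}{3} \cdot 6 = 2$)
$G{\left(m \right)} = \left(-3 + m\right) \left(7 + m\right)$ ($G{\left(m \right)} = \left(m + 7\right) \left(m - 3\right) = \left(7 + m\right) \left(m + \left(-5 + 2\right)\right) = \left(7 + m\right) \left(m - 3\right) = \left(7 + m\right) \left(-3 + m\right) = \left(-3 + m\right) \left(7 + m\right)$)
$L{\left(G{\left(S{\left(-5 \right)} \right)} \right)} - 41272 = \left(-21 + 2^{2} + 4 \cdot 2\right)^{2} - 41272 = \left(-21 + 4 + 8\right)^{2} - 41272 = \left(-9\right)^{2} - 41272 = 81 - 41272 = -41191$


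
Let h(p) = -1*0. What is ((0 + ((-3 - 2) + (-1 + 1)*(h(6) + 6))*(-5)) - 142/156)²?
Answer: 3530641/6084 ≈ 580.32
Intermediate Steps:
h(p) = 0
((0 + ((-3 - 2) + (-1 + 1)*(h(6) + 6))*(-5)) - 142/156)² = ((0 + ((-3 - 2) + (-1 + 1)*(0 + 6))*(-5)) - 142/156)² = ((0 + (-5 + 0*6)*(-5)) - 142*1/156)² = ((0 + (-5 + 0)*(-5)) - 71/78)² = ((0 - 5*(-5)) - 71/78)² = ((0 + 25) - 71/78)² = (25 - 71/78)² = (1879/78)² = 3530641/6084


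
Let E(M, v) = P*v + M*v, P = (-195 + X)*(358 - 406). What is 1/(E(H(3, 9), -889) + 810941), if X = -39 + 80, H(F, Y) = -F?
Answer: -1/5757880 ≈ -1.7368e-7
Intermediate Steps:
X = 41
P = 7392 (P = (-195 + 41)*(358 - 406) = -154*(-48) = 7392)
E(M, v) = 7392*v + M*v
1/(E(H(3, 9), -889) + 810941) = 1/(-889*(7392 - 1*3) + 810941) = 1/(-889*(7392 - 3) + 810941) = 1/(-889*7389 + 810941) = 1/(-6568821 + 810941) = 1/(-5757880) = -1/5757880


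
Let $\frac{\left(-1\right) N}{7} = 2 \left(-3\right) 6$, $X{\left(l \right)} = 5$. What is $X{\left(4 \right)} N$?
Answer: $1260$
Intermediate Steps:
$N = 252$ ($N = - 7 \cdot 2 \left(-3\right) 6 = - 7 \left(\left(-6\right) 6\right) = \left(-7\right) \left(-36\right) = 252$)
$X{\left(4 \right)} N = 5 \cdot 252 = 1260$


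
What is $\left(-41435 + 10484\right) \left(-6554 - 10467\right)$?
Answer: $526816971$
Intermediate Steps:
$\left(-41435 + 10484\right) \left(-6554 - 10467\right) = \left(-30951\right) \left(-17021\right) = 526816971$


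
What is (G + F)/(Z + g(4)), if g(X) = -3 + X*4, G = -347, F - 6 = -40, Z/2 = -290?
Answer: 127/189 ≈ 0.67196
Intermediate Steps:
Z = -580 (Z = 2*(-290) = -580)
F = -34 (F = 6 - 40 = -34)
g(X) = -3 + 4*X
(G + F)/(Z + g(4)) = (-347 - 34)/(-580 + (-3 + 4*4)) = -381/(-580 + (-3 + 16)) = -381/(-580 + 13) = -381/(-567) = -381*(-1/567) = 127/189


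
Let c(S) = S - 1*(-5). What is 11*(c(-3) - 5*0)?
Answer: 22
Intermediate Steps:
c(S) = 5 + S (c(S) = S + 5 = 5 + S)
11*(c(-3) - 5*0) = 11*((5 - 3) - 5*0) = 11*(2 + 0) = 11*2 = 22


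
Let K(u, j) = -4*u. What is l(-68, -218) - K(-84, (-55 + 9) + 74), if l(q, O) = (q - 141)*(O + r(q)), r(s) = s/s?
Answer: 45017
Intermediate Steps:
r(s) = 1
l(q, O) = (1 + O)*(-141 + q) (l(q, O) = (q - 141)*(O + 1) = (-141 + q)*(1 + O) = (1 + O)*(-141 + q))
l(-68, -218) - K(-84, (-55 + 9) + 74) = (-141 - 68 - 141*(-218) - 218*(-68)) - (-4)*(-84) = (-141 - 68 + 30738 + 14824) - 1*336 = 45353 - 336 = 45017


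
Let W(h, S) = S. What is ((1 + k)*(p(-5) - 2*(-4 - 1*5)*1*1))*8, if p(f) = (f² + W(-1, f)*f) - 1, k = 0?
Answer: 536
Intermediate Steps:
p(f) = -1 + 2*f² (p(f) = (f² + f*f) - 1 = (f² + f²) - 1 = 2*f² - 1 = -1 + 2*f²)
((1 + k)*(p(-5) - 2*(-4 - 1*5)*1*1))*8 = ((1 + 0)*((-1 + 2*(-5)²) - 2*(-4 - 1*5)*1*1))*8 = (1*((-1 + 2*25) - 2*(-4 - 5)))*8 = (1*((-1 + 50) - 2*(-9)))*8 = (1*(49 - (-18)))*8 = (1*(49 - 1*(-18)))*8 = (1*(49 + 18))*8 = (1*67)*8 = 67*8 = 536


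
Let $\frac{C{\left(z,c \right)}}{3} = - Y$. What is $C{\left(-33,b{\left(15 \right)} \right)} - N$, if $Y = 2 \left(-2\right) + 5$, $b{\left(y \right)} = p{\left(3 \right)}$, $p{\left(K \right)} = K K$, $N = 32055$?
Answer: $-32058$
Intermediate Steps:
$p{\left(K \right)} = K^{2}$
$b{\left(y \right)} = 9$ ($b{\left(y \right)} = 3^{2} = 9$)
$Y = 1$ ($Y = -4 + 5 = 1$)
$C{\left(z,c \right)} = -3$ ($C{\left(z,c \right)} = 3 \left(\left(-1\right) 1\right) = 3 \left(-1\right) = -3$)
$C{\left(-33,b{\left(15 \right)} \right)} - N = -3 - 32055 = -32058$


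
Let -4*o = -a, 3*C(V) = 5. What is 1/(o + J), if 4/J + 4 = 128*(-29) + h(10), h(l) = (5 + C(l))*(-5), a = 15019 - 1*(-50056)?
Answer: 1406/22873861 ≈ 6.1468e-5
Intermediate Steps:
a = 65075 (a = 15019 + 50056 = 65075)
C(V) = 5/3 (C(V) = (⅓)*5 = 5/3)
h(l) = -100/3 (h(l) = (5 + 5/3)*(-5) = (20/3)*(-5) = -100/3)
o = 65075/4 (o = -(-1)*65075/4 = -¼*(-65075) = 65075/4 ≈ 16269.)
J = -3/2812 (J = 4/(-4 + (128*(-29) - 100/3)) = 4/(-4 + (-3712 - 100/3)) = 4/(-4 - 11236/3) = 4/(-11248/3) = 4*(-3/11248) = -3/2812 ≈ -0.0010669)
1/(o + J) = 1/(65075/4 - 3/2812) = 1/(22873861/1406) = 1406/22873861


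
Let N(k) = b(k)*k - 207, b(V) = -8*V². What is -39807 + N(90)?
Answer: -5872014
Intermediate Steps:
N(k) = -207 - 8*k³ (N(k) = (-8*k²)*k - 207 = -8*k³ - 207 = -207 - 8*k³)
-39807 + N(90) = -39807 + (-207 - 8*90³) = -39807 + (-207 - 8*729000) = -39807 + (-207 - 5832000) = -39807 - 5832207 = -5872014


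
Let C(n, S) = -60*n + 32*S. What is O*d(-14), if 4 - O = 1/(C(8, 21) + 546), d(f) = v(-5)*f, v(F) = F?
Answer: 103285/369 ≈ 279.91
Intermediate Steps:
d(f) = -5*f
O = 2951/738 (O = 4 - 1/((-60*8 + 32*21) + 546) = 4 - 1/((-480 + 672) + 546) = 4 - 1/(192 + 546) = 4 - 1/738 = 2951/738 ≈ 3.9986)
O*d(-14) = 2951*(-5*(-14))/738 = (2951/738)*70 = 103285/369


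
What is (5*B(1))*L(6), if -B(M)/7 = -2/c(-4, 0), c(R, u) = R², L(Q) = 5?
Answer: 175/8 ≈ 21.875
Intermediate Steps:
B(M) = 7/8 (B(M) = -(-14)/((-4)²) = -(-14)/16 = -7*(-⅛) = 7/8)
(5*B(1))*L(6) = (5*(7/8))*5 = (35/8)*5 = 175/8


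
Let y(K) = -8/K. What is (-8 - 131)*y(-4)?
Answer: -278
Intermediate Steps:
(-8 - 131)*y(-4) = (-8 - 131)*(-8/(-4)) = -(-1112)*(-1)/4 = -139*2 = -278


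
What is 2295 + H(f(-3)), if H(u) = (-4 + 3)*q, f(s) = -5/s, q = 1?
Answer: 2294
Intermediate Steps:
H(u) = -1 (H(u) = (-4 + 3)*1 = -1*1 = -1)
2295 + H(f(-3)) = 2295 - 1 = 2294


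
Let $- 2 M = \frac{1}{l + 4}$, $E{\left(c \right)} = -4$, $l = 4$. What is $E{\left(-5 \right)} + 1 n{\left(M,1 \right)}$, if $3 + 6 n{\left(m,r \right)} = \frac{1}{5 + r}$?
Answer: $- \frac{161}{36} \approx -4.4722$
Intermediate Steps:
$M = - \frac{1}{16}$ ($M = - \frac{1}{2 \left(4 + 4\right)} = - \frac{1}{2 \cdot 8} = \left(- \frac{1}{2}\right) \frac{1}{8} = - \frac{1}{16} \approx -0.0625$)
$n{\left(m,r \right)} = - \frac{1}{2} + \frac{1}{6 \left(5 + r\right)}$
$E{\left(-5 \right)} + 1 n{\left(M,1 \right)} = -4 + 1 \frac{-14 - 3}{6 \left(5 + 1\right)} = -4 + 1 \frac{-14 - 3}{6 \cdot 6} = -4 + 1 \cdot \frac{1}{6} \cdot \frac{1}{6} \left(-17\right) = -4 + 1 \left(- \frac{17}{36}\right) = -4 - \frac{17}{36} = - \frac{161}{36}$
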